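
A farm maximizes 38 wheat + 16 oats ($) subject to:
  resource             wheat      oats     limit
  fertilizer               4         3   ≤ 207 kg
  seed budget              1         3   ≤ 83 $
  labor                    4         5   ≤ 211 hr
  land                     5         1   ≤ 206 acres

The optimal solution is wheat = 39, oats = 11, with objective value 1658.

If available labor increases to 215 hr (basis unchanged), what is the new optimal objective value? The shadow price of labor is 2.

Δb = 4, so new z* = 1658 + (2)·(4) = 1658 + 8 = 1666.

1666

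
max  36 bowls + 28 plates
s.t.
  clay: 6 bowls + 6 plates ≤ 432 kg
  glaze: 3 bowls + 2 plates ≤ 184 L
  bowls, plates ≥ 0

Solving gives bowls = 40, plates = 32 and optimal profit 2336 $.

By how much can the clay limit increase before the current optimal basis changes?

120

Binding constraints: clay, glaze. The basis is B = [[6,6],[3,2]] with det -6.
Per unit increase in clay, x* moves by d = (-0.3333, 0.5).
The basis stays optimal until bowls reaches 0; allowable increase = 120 kg.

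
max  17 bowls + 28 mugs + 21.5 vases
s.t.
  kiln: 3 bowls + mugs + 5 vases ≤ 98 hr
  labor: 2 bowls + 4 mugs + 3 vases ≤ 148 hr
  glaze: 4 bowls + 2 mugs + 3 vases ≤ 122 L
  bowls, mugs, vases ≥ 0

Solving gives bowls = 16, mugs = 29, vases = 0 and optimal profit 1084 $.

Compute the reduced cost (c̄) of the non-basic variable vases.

Check each constraint at x*: kiln 77/98 (slack 21); labor 148/148 (tight); glaze 122/122 (tight).
Since kiln is not tight, its dual is 0.
From A_Bᵀ y = c: 2·y_labor + 4·y_glaze = 17; 4·y_labor + 2·y_glaze = 28.
This yields shadow prices y_labor = 6.5, y_glaze = 1.
Reduced cost of vases: c₃ − yᵀa₃ = 21.5 − (6.5·3 + 1·3) = 21.5 − 22.5 = -1.

-1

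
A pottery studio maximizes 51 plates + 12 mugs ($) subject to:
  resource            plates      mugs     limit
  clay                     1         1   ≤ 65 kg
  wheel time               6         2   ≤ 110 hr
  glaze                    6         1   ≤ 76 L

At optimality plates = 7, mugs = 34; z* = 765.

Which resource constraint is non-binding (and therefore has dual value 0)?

clay

clay: 41/65 (slack 24)
wheel time: 110/110 (binding)
glaze: 76/76 (binding)
By complementary slackness, a constraint with positive slack has shadow price 0 → clay.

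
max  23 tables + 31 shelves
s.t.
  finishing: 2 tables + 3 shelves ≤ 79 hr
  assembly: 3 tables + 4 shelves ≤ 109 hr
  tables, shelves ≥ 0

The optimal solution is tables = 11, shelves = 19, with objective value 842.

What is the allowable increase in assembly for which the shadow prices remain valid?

9.5

Binding constraints: finishing, assembly. The basis is B = [[2,3],[3,4]] with det -1.
Per unit increase in assembly, x* moves by d = (3, -2).
The basis stays optimal until shelves reaches 0; allowable increase = 9.5 hr.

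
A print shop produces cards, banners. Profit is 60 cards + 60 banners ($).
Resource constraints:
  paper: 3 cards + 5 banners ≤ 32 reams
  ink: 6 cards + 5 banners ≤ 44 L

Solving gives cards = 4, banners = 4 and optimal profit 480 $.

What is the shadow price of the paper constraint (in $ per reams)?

4

Check each constraint at x*: paper 32/32 (tight); ink 44/44 (tight).
From A_Bᵀ y = c: 3·y_paper + 6·y_ink = 60; 5·y_paper + 5·y_ink = 60.
Solving: y_paper = 4, y_ink = 8.
Shadow price of paper = 4.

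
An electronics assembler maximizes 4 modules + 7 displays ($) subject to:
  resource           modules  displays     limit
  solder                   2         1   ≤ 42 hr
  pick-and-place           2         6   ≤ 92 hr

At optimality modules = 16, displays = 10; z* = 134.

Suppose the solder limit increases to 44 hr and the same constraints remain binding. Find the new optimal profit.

At the optimum: solder uses 42 of 42 (binding); pick-and-place uses 92 of 92 (binding).
Dual feasibility on the basic columns requires 2·y_solder + 2·y_pick-and-place = 4, 1·y_solder + 6·y_pick-and-place = 7.
Solving: y_solder = 1, y_pick-and-place = 1.
Δz = y_solder·Δb = 1 × (2) = 2, so new z* = 134 + 2 = 136.

136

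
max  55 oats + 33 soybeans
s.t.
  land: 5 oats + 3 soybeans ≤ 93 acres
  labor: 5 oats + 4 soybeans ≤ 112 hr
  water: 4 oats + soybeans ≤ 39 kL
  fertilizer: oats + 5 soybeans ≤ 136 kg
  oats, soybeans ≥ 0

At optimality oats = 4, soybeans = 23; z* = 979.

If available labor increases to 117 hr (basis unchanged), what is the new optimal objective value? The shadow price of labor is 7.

Δb = 5, so new z* = 979 + (7)·(5) = 979 + 35 = 1014.

1014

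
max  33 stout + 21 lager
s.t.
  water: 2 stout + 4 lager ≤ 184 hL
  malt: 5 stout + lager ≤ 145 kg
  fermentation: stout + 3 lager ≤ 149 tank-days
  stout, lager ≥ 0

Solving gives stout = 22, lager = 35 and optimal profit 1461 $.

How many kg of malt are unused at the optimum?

malt used = 5·22 + 1·35 = 145; slack = 145 − 145 = 0.

0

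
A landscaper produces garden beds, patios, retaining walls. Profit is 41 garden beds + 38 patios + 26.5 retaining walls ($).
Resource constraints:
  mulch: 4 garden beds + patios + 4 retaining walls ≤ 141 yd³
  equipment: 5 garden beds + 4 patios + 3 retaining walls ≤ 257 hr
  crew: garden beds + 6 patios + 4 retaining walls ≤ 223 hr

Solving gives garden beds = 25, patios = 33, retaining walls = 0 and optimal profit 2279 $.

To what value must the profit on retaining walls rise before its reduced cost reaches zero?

Check each constraint at x*: mulch 133/141 (slack 8); equipment 257/257 (tight); crew 223/223 (tight).
Since mulch is not tight, its dual is 0.
The binding rows give the dual system: 5·y_equipment + 1·y_crew = 41 and 4·y_equipment + 6·y_crew = 38.
→ y_equipment = 8 and y_crew = 1.
retaining walls enters the basis when its profit ≥ yᵀa₃ = 8·3 + 1·4 = 28.

28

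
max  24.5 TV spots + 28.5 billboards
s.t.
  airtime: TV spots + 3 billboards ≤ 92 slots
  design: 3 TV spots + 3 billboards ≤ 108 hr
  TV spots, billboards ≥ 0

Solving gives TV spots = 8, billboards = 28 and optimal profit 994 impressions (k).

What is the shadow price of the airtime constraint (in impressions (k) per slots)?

At the optimum: airtime uses 92 of 92 (binding); design uses 108 of 108 (binding).
Dual feasibility on the basic columns requires 1·y_airtime + 3·y_design = 24.5, 3·y_airtime + 3·y_design = 28.5.
This yields shadow prices y_airtime = 2, y_design = 7.5.
Shadow price of airtime = 2.

2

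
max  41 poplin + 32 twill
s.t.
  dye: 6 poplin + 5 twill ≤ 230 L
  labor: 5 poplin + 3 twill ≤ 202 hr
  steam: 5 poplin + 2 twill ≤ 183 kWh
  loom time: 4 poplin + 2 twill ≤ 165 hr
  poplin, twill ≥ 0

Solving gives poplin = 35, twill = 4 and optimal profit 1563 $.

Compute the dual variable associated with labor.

Check each constraint at x*: dye 230/230 (tight); labor 187/202 (slack 15); steam 183/183 (tight); loom time 148/165 (slack 17).
Since labor, loom time are not tight, their duals are 0.
The binding rows give the dual system: 6·y_dye + 5·y_steam = 41 and 5·y_dye + 2·y_steam = 32.
→ y_dye = 6 and y_steam = 1.
Shadow price of labor = 0.

0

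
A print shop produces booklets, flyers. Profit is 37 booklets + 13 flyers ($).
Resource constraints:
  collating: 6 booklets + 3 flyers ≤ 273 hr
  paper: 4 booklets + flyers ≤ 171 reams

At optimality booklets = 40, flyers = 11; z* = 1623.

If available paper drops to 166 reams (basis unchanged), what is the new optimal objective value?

1595.5

Both collating and paper are binding at x*.
The binding rows give the dual system: 6·y_collating + 4·y_paper = 37 and 3·y_collating + 1·y_paper = 13.
→ y_collating = 2.5 and y_paper = 5.5.
Δz = y_paper·Δb = 5.5 × (-5) = -27.5, so new z* = 1623 − 27.5 = 1595.5.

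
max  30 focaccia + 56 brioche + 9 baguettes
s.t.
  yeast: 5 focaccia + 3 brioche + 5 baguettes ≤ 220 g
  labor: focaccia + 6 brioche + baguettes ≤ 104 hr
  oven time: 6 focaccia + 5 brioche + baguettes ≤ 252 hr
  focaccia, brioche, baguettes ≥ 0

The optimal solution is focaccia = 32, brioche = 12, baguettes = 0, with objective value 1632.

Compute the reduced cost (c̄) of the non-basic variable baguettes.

-1

Check each constraint at x*: yeast 196/220 (slack 24); labor 104/104 (tight); oven time 252/252 (tight).
Slack constraints have shadow price 0 (complementary slackness).
The binding rows give the dual system: 1·y_labor + 6·y_oven time = 30 and 6·y_labor + 5·y_oven time = 56.
Solving: y_labor = 6, y_oven time = 4.
Reduced cost of baguettes: c₃ − yᵀa₃ = 9 − (6·1 + 4·1) = 9 − 10 = -1.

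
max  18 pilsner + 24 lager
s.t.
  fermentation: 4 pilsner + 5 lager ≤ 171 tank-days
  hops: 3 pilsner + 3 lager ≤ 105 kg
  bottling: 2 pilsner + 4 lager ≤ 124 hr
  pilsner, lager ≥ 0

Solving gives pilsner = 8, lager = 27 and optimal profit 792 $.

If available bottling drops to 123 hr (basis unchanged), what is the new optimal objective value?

At the optimum: fermentation uses 167 of 171 (slack = 4); hops uses 105 of 105 (binding); bottling uses 124 of 124 (binding).
Slack constraints have shadow price 0 (complementary slackness).
The binding rows give the dual system: 3·y_hops + 2·y_bottling = 18 and 3·y_hops + 4·y_bottling = 24.
Solving: y_hops = 4, y_bottling = 3.
Δz = y_bottling·Δb = 3 × (-1) = -3, so new z* = 792 − 3 = 789.

789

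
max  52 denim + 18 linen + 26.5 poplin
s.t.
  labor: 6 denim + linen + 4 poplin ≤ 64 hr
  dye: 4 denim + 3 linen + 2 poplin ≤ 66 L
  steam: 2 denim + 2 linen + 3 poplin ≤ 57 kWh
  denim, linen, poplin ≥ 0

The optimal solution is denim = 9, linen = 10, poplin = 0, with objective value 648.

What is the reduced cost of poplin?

Binding: labor and dye. Non-binding: steam (19 unused).
Slack constraints have shadow price 0 (complementary slackness).
From A_Bᵀ y = c: 6·y_labor + 4·y_dye = 52; 1·y_labor + 3·y_dye = 18.
→ y_labor = 6 and y_dye = 4.
Reduced cost of poplin: c₃ − yᵀa₃ = 26.5 − (6·4 + 4·2) = 26.5 − 32 = -5.5.

-5.5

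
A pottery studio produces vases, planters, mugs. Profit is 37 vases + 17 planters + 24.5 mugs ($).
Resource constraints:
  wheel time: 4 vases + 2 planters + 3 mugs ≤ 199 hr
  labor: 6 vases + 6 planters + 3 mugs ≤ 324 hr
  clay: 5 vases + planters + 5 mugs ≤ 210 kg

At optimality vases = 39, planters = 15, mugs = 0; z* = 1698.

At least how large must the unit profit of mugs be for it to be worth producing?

At the optimum: wheel time uses 186 of 199 (slack = 13); labor uses 324 of 324 (binding); clay uses 210 of 210 (binding).
By complementary slackness, y = 0 for the non-binding constraint.
Dual feasibility on the basic columns requires 6·y_labor + 5·y_clay = 37, 6·y_labor + 1·y_clay = 17.
Solving: y_labor = 2, y_clay = 5.
mugs enters the basis when its profit ≥ yᵀa₃ = 2·3 + 5·5 = 31.

31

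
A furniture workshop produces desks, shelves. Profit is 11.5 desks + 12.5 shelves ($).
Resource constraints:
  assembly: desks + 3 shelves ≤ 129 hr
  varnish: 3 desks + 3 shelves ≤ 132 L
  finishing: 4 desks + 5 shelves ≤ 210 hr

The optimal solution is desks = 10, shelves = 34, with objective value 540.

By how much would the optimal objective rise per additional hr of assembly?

0

Binding: varnish and finishing. Non-binding: assembly (17 unused).
Since assembly is not tight, its dual is 0.
The binding rows give the dual system: 3·y_varnish + 4·y_finishing = 11.5 and 3·y_varnish + 5·y_finishing = 12.5.
This yields shadow prices y_varnish = 2.5, y_finishing = 1.
Shadow price of assembly = 0.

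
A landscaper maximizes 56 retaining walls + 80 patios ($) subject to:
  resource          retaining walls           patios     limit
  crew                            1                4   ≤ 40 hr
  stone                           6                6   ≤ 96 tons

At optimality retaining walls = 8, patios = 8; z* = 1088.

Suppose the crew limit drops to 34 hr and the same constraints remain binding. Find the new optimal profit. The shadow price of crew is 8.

1040

Δb = -6, so new z* = 1088 + (8)·(-6) = 1088 − 48 = 1040.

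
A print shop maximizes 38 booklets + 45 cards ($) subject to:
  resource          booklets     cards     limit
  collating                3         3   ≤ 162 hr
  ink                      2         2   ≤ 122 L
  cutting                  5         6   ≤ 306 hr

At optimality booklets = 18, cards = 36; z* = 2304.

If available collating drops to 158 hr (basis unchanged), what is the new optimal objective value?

2300

Binding: collating and cutting. Non-binding: ink (14 unused).
By complementary slackness, y = 0 for the non-binding constraint.
The binding rows give the dual system: 3·y_collating + 5·y_cutting = 38 and 3·y_collating + 6·y_cutting = 45.
This yields shadow prices y_collating = 1, y_cutting = 7.
Δz = y_collating·Δb = 1 × (-4) = -4, so new z* = 2304 − 4 = 2300.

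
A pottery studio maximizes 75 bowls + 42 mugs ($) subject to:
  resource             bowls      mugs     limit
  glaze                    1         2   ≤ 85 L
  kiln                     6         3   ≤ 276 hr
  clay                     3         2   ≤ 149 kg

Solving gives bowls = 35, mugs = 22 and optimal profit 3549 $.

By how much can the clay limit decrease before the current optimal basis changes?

Binding constraints: kiln, clay. The basis is B = [[6,3],[3,2]] with det 3.
Per unit decrease in clay, x* moves by d = (1, -2).
The basis stays optimal until mugs reaches 0; allowable decrease = 11 kg.

11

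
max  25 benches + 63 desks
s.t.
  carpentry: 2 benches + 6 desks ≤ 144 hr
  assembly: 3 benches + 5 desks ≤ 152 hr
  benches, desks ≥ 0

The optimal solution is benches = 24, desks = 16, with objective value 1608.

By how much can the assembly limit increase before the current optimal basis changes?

Binding constraints: carpentry, assembly. The basis is B = [[2,6],[3,5]] with det -8.
Per unit increase in assembly, x* moves by d = (0.75, -0.25).
The basis stays optimal until desks reaches 0; allowable increase = 64 hr.

64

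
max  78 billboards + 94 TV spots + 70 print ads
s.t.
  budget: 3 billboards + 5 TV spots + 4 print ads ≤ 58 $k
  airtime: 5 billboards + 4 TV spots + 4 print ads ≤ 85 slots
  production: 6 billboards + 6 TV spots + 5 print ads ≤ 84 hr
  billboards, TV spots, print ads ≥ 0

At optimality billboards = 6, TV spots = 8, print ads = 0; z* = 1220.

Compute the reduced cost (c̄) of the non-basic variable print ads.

Binding: budget and production. Non-binding: airtime (23 unused).
Since airtime is not tight, its dual is 0.
From A_Bᵀ y = c: 3·y_budget + 6·y_production = 78; 5·y_budget + 6·y_production = 94.
→ y_budget = 8 and y_production = 9.
Reduced cost of print ads: c₃ − yᵀa₃ = 70 − (8·4 + 9·5) = 70 − 77 = -7.

-7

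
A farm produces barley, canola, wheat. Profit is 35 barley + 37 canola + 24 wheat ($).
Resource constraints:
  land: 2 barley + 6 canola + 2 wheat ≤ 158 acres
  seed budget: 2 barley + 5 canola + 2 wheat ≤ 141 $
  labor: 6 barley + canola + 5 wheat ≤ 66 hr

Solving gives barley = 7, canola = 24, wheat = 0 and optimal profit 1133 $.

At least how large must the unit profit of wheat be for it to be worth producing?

31

At the optimum: land uses 158 of 158 (binding); seed budget uses 134 of 141 (slack = 7); labor uses 66 of 66 (binding).
Since seed budget is not tight, its dual is 0.
The binding rows give the dual system: 2·y_land + 6·y_labor = 35 and 6·y_land + 1·y_labor = 37.
→ y_land = 5.5 and y_labor = 4.
wheat enters the basis when its profit ≥ yᵀa₃ = 5.5·2 + 4·5 = 31.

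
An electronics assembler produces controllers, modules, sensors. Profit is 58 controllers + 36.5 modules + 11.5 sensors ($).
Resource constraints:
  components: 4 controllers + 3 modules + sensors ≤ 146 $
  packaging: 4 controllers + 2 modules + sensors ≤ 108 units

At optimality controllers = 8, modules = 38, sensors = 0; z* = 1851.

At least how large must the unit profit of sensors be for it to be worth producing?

14.5

Check each constraint at x*: components 146/146 (tight); packaging 108/108 (tight).
Dual feasibility on the basic columns requires 4·y_components + 4·y_packaging = 58, 3·y_components + 2·y_packaging = 36.5.
This yields shadow prices y_components = 7.5, y_packaging = 7.
sensors enters the basis when its profit ≥ yᵀa₃ = 7.5·1 + 7·1 = 14.5.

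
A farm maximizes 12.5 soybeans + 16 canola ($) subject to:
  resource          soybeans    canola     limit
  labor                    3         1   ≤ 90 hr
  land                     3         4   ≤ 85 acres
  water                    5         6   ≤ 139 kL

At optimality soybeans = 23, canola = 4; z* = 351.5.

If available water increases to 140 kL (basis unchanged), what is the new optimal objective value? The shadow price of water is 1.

352.5

Δb = 1, so new z* = 351.5 + (1)·(1) = 351.5 + 1 = 352.5.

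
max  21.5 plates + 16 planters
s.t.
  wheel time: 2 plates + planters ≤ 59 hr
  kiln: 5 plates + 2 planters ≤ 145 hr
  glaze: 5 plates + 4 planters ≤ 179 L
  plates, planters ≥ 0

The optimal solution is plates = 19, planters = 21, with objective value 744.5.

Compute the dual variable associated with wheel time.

At the optimum: wheel time uses 59 of 59 (binding); kiln uses 137 of 145 (slack = 8); glaze uses 179 of 179 (binding).
By complementary slackness, y = 0 for the non-binding constraint.
The binding rows give the dual system: 2·y_wheel time + 5·y_glaze = 21.5 and 1·y_wheel time + 4·y_glaze = 16.
Solving: y_wheel time = 2, y_glaze = 3.5.
Shadow price of wheel time = 2.

2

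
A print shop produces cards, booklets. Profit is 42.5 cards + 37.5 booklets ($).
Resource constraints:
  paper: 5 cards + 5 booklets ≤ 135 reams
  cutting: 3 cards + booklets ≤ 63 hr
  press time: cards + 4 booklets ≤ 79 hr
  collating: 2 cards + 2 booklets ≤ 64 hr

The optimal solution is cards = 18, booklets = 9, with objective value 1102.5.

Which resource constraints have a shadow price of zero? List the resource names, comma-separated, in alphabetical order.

paper: 135/135 (binding)
cutting: 63/63 (binding)
press time: 54/79 (slack 25)
collating: 54/64 (slack 10)
By complementary slackness, a constraint with positive slack has shadow price 0 → collating, press time.

collating, press time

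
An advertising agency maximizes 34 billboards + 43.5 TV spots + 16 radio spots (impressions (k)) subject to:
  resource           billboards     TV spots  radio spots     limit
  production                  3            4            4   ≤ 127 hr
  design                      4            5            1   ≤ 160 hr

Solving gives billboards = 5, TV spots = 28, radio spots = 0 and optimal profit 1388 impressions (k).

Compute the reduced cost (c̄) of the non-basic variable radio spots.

At the optimum: production uses 127 of 127 (binding); design uses 160 of 160 (binding).
From A_Bᵀ y = c: 3·y_production + 4·y_design = 34; 4·y_production + 5·y_design = 43.5.
Solving: y_production = 4, y_design = 5.5.
Reduced cost of radio spots: c₃ − yᵀa₃ = 16 − (4·4 + 5.5·1) = 16 − 21.5 = -5.5.

-5.5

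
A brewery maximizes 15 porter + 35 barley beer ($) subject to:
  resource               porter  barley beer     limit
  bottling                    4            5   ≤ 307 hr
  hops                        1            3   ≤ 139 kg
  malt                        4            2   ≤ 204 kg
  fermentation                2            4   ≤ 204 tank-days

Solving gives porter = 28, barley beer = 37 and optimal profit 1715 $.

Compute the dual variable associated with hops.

At the optimum: bottling uses 297 of 307 (slack = 10); hops uses 139 of 139 (binding); malt uses 186 of 204 (slack = 18); fermentation uses 204 of 204 (binding).
Slack constraints have shadow price 0 (complementary slackness).
Dual feasibility on the basic columns requires 1·y_hops + 2·y_fermentation = 15, 3·y_hops + 4·y_fermentation = 35.
→ y_hops = 5 and y_fermentation = 5.
Shadow price of hops = 5.

5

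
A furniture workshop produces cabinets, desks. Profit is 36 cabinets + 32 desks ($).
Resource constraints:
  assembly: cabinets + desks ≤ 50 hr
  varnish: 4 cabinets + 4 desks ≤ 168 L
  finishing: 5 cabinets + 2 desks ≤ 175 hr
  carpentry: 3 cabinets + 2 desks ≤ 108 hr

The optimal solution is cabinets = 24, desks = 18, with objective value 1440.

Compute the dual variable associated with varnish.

At the optimum: assembly uses 42 of 50 (slack = 8); varnish uses 168 of 168 (binding); finishing uses 156 of 175 (slack = 19); carpentry uses 108 of 108 (binding).
By complementary slackness, y = 0 for the non-binding constraints.
Dual feasibility on the basic columns requires 4·y_varnish + 3·y_carpentry = 36, 4·y_varnish + 2·y_carpentry = 32.
Solving: y_varnish = 6, y_carpentry = 4.
Shadow price of varnish = 6.

6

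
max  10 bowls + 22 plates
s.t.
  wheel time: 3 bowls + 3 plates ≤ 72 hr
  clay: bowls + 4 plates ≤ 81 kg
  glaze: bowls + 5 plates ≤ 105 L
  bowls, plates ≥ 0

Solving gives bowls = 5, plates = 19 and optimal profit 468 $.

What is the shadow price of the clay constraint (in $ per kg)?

At the optimum: wheel time uses 72 of 72 (binding); clay uses 81 of 81 (binding); glaze uses 100 of 105 (slack = 5).
Since glaze is not tight, its dual is 0.
The binding rows give the dual system: 3·y_wheel time + 1·y_clay = 10 and 3·y_wheel time + 4·y_clay = 22.
Solving: y_wheel time = 2, y_clay = 4.
Shadow price of clay = 4.

4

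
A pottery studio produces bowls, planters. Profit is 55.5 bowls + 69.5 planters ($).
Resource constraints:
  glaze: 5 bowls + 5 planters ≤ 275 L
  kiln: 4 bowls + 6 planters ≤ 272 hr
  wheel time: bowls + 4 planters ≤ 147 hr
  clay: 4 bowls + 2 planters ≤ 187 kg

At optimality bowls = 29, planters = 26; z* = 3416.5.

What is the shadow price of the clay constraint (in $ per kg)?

0

Binding: glaze and kiln. Non-binding: wheel time (14 unused), clay (19 unused).
Since wheel time, clay are not tight, their duals are 0.
The binding rows give the dual system: 5·y_glaze + 4·y_kiln = 55.5 and 5·y_glaze + 6·y_kiln = 69.5.
→ y_glaze = 5.5 and y_kiln = 7.
Shadow price of clay = 0.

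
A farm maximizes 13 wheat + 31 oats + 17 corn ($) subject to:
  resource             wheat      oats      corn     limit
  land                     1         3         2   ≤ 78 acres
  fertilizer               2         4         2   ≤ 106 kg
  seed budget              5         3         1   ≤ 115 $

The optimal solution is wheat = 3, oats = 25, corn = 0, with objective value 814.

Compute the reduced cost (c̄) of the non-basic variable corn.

-1

At the optimum: land uses 78 of 78 (binding); fertilizer uses 106 of 106 (binding); seed budget uses 90 of 115 (slack = 25).
Slack constraints have shadow price 0 (complementary slackness).
Dual feasibility on the basic columns requires 1·y_land + 2·y_fertilizer = 13, 3·y_land + 4·y_fertilizer = 31.
This yields shadow prices y_land = 5, y_fertilizer = 4.
Reduced cost of corn: c₃ − yᵀa₃ = 17 − (5·2 + 4·2) = 17 − 18 = -1.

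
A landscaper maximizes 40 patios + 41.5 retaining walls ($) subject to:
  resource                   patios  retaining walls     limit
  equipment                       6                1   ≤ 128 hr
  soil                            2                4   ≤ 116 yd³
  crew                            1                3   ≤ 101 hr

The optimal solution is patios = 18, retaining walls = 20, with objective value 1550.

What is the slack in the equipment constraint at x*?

0

equipment used = 6·18 + 1·20 = 128; slack = 128 − 128 = 0.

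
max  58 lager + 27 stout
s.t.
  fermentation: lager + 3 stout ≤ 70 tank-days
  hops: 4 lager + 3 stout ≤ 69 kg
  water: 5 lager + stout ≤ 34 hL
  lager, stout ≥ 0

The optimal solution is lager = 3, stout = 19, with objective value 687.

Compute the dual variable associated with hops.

At the optimum: fermentation uses 60 of 70 (slack = 10); hops uses 69 of 69 (binding); water uses 34 of 34 (binding).
Since fermentation is not tight, its dual is 0.
The binding rows give the dual system: 4·y_hops + 5·y_water = 58 and 3·y_hops + 1·y_water = 27.
→ y_hops = 7 and y_water = 6.
Shadow price of hops = 7.

7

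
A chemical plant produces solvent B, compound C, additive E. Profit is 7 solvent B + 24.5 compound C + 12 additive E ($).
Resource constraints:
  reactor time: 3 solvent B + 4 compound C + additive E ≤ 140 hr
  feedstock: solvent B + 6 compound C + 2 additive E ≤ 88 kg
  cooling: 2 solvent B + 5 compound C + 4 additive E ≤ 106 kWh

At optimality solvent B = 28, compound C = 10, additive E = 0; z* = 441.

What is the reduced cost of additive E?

At the optimum: reactor time uses 124 of 140 (slack = 16); feedstock uses 88 of 88 (binding); cooling uses 106 of 106 (binding).
Slack constraints have shadow price 0 (complementary slackness).
From A_Bᵀ y = c: 1·y_feedstock + 2·y_cooling = 7; 6·y_feedstock + 5·y_cooling = 24.5.
→ y_feedstock = 2 and y_cooling = 2.5.
Reduced cost of additive E: c₃ − yᵀa₃ = 12 − (2·2 + 2.5·4) = 12 − 14 = -2.

-2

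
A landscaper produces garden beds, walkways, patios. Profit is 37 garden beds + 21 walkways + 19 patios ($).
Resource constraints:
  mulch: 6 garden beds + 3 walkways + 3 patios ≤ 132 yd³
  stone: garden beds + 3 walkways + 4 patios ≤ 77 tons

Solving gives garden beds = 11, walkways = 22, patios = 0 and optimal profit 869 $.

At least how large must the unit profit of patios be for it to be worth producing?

Check each constraint at x*: mulch 132/132 (tight); stone 77/77 (tight).
The binding rows give the dual system: 6·y_mulch + 1·y_stone = 37 and 3·y_mulch + 3·y_stone = 21.
Solving: y_mulch = 6, y_stone = 1.
patios enters the basis when its profit ≥ yᵀa₃ = 6·3 + 1·4 = 22.

22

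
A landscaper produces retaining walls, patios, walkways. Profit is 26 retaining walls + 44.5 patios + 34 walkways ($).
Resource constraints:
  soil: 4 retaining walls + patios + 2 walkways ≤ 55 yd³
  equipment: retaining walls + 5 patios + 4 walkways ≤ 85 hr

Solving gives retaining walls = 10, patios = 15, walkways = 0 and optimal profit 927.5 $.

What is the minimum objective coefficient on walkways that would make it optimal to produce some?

41

At the optimum: soil uses 55 of 55 (binding); equipment uses 85 of 85 (binding).
From A_Bᵀ y = c: 4·y_soil + 1·y_equipment = 26; 1·y_soil + 5·y_equipment = 44.5.
Solving: y_soil = 4.5, y_equipment = 8.
walkways enters the basis when its profit ≥ yᵀa₃ = 4.5·2 + 8·4 = 41.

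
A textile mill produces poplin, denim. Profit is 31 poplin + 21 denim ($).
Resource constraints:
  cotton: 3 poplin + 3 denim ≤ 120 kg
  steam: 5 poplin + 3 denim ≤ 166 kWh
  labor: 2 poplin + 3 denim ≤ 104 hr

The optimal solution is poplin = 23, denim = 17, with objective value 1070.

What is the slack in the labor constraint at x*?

labor used = 2·23 + 3·17 = 97; slack = 104 − 97 = 7.

7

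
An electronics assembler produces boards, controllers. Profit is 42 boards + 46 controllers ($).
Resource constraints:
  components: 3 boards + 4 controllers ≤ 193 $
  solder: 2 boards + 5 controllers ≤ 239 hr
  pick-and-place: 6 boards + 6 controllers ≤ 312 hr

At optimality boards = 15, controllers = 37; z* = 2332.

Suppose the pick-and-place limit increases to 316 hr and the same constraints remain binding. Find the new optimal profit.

2352

Binding: components and pick-and-place. Non-binding: solder (24 unused).
Slack constraints have shadow price 0 (complementary slackness).
From A_Bᵀ y = c: 3·y_components + 6·y_pick-and-place = 42; 4·y_components + 6·y_pick-and-place = 46.
Solving: y_components = 4, y_pick-and-place = 5.
Δz = y_pick-and-place·Δb = 5 × (4) = 20, so new z* = 2332 + 20 = 2352.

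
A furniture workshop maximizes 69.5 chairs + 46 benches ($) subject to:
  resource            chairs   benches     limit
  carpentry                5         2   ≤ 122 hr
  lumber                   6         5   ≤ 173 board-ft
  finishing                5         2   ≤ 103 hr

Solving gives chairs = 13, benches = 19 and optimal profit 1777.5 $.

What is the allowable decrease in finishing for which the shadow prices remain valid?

Binding constraints: lumber, finishing. The basis is B = [[6,5],[5,2]] with det -13.
Per unit decrease in finishing, x* moves by d = (-0.3846, 0.4615).
The basis stays optimal until chairs reaches 0; allowable decrease = 33.8 hr.

33.8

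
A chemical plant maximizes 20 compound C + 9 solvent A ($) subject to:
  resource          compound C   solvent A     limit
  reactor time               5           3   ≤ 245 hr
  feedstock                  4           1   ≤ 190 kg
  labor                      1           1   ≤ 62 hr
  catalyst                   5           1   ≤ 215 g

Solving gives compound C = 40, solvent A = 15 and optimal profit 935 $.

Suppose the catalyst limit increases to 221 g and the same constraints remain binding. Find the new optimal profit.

At the optimum: reactor time uses 245 of 245 (binding); feedstock uses 175 of 190 (slack = 15); labor uses 55 of 62 (slack = 7); catalyst uses 215 of 215 (binding).
By complementary slackness, y = 0 for the non-binding constraints.
The binding rows give the dual system: 5·y_reactor time + 5·y_catalyst = 20 and 3·y_reactor time + 1·y_catalyst = 9.
This yields shadow prices y_reactor time = 2.5, y_catalyst = 1.5.
Δz = y_catalyst·Δb = 1.5 × (6) = 9, so new z* = 935 + 9 = 944.

944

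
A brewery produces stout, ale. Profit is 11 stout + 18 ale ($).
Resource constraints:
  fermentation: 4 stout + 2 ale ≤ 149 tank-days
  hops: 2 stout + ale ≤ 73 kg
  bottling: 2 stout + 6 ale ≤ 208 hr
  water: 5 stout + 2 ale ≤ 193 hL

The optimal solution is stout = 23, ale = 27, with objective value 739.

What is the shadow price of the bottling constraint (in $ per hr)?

At the optimum: fermentation uses 146 of 149 (slack = 3); hops uses 73 of 73 (binding); bottling uses 208 of 208 (binding); water uses 169 of 193 (slack = 24).
Since fermentation, water are not tight, their duals are 0.
The binding rows give the dual system: 2·y_hops + 2·y_bottling = 11 and 1·y_hops + 6·y_bottling = 18.
This yields shadow prices y_hops = 3, y_bottling = 2.5.
Shadow price of bottling = 2.5.

2.5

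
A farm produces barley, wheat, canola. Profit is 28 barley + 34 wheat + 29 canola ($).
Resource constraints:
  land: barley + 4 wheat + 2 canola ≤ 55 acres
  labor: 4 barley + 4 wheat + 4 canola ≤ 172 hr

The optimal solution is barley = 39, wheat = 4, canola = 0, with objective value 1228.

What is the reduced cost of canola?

Check each constraint at x*: land 55/55 (tight); labor 172/172 (tight).
Dual feasibility on the basic columns requires 1·y_land + 4·y_labor = 28, 4·y_land + 4·y_labor = 34.
This yields shadow prices y_land = 2, y_labor = 6.5.
Reduced cost of canola: c₃ − yᵀa₃ = 29 − (2·2 + 6.5·4) = 29 − 30 = -1.

-1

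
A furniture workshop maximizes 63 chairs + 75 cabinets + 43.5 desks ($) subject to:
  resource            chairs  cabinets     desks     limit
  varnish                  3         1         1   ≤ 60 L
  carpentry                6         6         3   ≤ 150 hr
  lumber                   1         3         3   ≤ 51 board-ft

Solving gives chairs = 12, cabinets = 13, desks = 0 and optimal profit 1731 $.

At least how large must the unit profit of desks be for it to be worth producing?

46.5

Binding: carpentry and lumber. Non-binding: varnish (11 unused).
By complementary slackness, y = 0 for the non-binding constraint.
The binding rows give the dual system: 6·y_carpentry + 1·y_lumber = 63 and 6·y_carpentry + 3·y_lumber = 75.
This yields shadow prices y_carpentry = 9.5, y_lumber = 6.
desks enters the basis when its profit ≥ yᵀa₃ = 9.5·3 + 6·3 = 46.5.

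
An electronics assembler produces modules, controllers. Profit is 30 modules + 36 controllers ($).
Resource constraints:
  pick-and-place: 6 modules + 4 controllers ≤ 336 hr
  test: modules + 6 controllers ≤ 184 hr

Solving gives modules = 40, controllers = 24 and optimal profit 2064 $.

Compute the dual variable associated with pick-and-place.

At the optimum: pick-and-place uses 336 of 336 (binding); test uses 184 of 184 (binding).
Dual feasibility on the basic columns requires 6·y_pick-and-place + 1·y_test = 30, 4·y_pick-and-place + 6·y_test = 36.
Solving: y_pick-and-place = 4.5, y_test = 3.
Shadow price of pick-and-place = 4.5.

4.5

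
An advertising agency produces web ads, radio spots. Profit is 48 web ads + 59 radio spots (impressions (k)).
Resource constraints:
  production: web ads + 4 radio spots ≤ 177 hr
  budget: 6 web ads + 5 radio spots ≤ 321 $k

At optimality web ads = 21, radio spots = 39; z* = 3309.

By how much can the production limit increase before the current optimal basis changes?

79.8

Binding constraints: production, budget. The basis is B = [[1,4],[6,5]] with det -19.
Per unit increase in production, x* moves by d = (-0.2632, 0.3158).
The basis stays optimal until web ads reaches 0; allowable increase = 79.8 hr.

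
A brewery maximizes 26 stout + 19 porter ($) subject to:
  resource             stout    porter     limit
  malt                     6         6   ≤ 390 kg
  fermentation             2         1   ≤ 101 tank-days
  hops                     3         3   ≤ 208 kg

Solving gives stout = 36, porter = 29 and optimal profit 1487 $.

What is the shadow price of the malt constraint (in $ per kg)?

At the optimum: malt uses 390 of 390 (binding); fermentation uses 101 of 101 (binding); hops uses 195 of 208 (slack = 13).
Slack constraints have shadow price 0 (complementary slackness).
The binding rows give the dual system: 6·y_malt + 2·y_fermentation = 26 and 6·y_malt + 1·y_fermentation = 19.
→ y_malt = 2 and y_fermentation = 7.
Shadow price of malt = 2.

2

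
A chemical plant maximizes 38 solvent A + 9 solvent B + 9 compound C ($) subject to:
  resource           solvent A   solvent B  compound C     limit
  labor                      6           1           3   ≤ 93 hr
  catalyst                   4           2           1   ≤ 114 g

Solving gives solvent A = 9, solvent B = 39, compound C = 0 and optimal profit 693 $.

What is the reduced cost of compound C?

-8

Check each constraint at x*: labor 93/93 (tight); catalyst 114/114 (tight).
From A_Bᵀ y = c: 6·y_labor + 4·y_catalyst = 38; 1·y_labor + 2·y_catalyst = 9.
This yields shadow prices y_labor = 5, y_catalyst = 2.
Reduced cost of compound C: c₃ − yᵀa₃ = 9 − (5·3 + 2·1) = 9 − 17 = -8.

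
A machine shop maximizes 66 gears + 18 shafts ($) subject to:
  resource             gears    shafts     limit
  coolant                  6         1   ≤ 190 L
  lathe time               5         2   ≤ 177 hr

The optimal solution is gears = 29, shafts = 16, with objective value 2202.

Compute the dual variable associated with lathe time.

6

Both coolant and lathe time are binding at x*.
The binding rows give the dual system: 6·y_coolant + 5·y_lathe time = 66 and 1·y_coolant + 2·y_lathe time = 18.
→ y_coolant = 6 and y_lathe time = 6.
Shadow price of lathe time = 6.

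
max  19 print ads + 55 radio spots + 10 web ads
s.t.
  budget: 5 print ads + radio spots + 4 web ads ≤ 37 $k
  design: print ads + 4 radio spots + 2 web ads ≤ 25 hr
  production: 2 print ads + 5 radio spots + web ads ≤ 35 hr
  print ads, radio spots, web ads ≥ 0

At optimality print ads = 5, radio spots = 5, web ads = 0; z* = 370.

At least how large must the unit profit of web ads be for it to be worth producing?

17

At the optimum: budget uses 30 of 37 (slack = 7); design uses 25 of 25 (binding); production uses 35 of 35 (binding).
Since budget is not tight, its dual is 0.
Dual feasibility on the basic columns requires 1·y_design + 2·y_production = 19, 4·y_design + 5·y_production = 55.
→ y_design = 5 and y_production = 7.
web ads enters the basis when its profit ≥ yᵀa₃ = 5·2 + 7·1 = 17.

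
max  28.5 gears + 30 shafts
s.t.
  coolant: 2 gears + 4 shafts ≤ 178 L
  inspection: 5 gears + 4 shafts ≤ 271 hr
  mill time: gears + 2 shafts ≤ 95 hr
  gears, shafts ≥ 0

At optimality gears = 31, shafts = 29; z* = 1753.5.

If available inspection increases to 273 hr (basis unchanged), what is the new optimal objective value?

1762.5

At the optimum: coolant uses 178 of 178 (binding); inspection uses 271 of 271 (binding); mill time uses 89 of 95 (slack = 6).
Slack constraints have shadow price 0 (complementary slackness).
Dual feasibility on the basic columns requires 2·y_coolant + 5·y_inspection = 28.5, 4·y_coolant + 4·y_inspection = 30.
This yields shadow prices y_coolant = 3, y_inspection = 4.5.
Δz = y_inspection·Δb = 4.5 × (2) = 9, so new z* = 1753.5 + 9 = 1762.5.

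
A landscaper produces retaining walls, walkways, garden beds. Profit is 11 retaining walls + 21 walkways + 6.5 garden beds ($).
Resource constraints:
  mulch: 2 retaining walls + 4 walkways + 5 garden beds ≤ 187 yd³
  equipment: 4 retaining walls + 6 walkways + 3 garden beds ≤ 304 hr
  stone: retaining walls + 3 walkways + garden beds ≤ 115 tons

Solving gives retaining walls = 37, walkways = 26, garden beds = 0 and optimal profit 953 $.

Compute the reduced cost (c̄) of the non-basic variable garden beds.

Check each constraint at x*: mulch 178/187 (slack 9); equipment 304/304 (tight); stone 115/115 (tight).
Since mulch is not tight, its dual is 0.
Dual feasibility on the basic columns requires 4·y_equipment + 1·y_stone = 11, 6·y_equipment + 3·y_stone = 21.
This yields shadow prices y_equipment = 2, y_stone = 3.
Reduced cost of garden beds: c₃ − yᵀa₃ = 6.5 − (2·3 + 3·1) = 6.5 − 9 = -2.5.

-2.5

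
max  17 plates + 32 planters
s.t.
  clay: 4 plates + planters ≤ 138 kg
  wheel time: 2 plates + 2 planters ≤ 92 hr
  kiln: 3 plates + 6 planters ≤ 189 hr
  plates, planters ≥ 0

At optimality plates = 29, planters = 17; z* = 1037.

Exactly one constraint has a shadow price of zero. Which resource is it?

clay: 133/138 (slack 5)
wheel time: 92/92 (binding)
kiln: 189/189 (binding)
By complementary slackness, a constraint with positive slack has shadow price 0 → clay.

clay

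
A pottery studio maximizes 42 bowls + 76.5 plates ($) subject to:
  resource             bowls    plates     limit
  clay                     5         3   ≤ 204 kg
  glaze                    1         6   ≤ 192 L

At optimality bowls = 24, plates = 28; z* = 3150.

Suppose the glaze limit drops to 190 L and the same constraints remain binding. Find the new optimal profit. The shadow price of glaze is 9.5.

Δb = -2, so new z* = 3150 + (9.5)·(-2) = 3150 − 19 = 3131.

3131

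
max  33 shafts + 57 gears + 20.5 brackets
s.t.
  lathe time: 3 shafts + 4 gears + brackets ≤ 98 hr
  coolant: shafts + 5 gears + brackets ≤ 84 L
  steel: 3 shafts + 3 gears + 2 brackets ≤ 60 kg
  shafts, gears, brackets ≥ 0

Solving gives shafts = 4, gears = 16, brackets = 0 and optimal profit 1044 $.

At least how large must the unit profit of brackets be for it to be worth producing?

At the optimum: lathe time uses 76 of 98 (slack = 22); coolant uses 84 of 84 (binding); steel uses 60 of 60 (binding).
Slack constraints have shadow price 0 (complementary slackness).
Dual feasibility on the basic columns requires 1·y_coolant + 3·y_steel = 33, 5·y_coolant + 3·y_steel = 57.
This yields shadow prices y_coolant = 6, y_steel = 9.
brackets enters the basis when its profit ≥ yᵀa₃ = 6·1 + 9·2 = 24.

24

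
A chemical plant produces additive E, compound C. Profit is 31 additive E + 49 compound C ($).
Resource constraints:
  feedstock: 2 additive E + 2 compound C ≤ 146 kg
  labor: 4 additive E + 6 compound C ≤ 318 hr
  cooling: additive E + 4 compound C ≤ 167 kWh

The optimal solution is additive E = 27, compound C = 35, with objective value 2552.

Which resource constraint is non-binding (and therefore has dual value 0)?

feedstock: 124/146 (slack 22)
labor: 318/318 (binding)
cooling: 167/167 (binding)
By complementary slackness, a constraint with positive slack has shadow price 0 → feedstock.

feedstock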